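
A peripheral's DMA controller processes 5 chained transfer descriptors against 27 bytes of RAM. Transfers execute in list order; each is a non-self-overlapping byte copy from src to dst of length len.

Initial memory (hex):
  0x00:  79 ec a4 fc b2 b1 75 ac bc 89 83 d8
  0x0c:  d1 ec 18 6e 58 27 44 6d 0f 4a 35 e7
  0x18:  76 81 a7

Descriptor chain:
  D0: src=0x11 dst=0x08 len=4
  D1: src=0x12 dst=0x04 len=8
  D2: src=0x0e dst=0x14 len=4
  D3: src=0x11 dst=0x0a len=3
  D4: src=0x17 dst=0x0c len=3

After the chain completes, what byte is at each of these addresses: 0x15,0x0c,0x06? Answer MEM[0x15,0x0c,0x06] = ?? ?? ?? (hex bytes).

#0 dst[0x08+4] := {0x27,0x44,0x6d,0x0f}
#1 dst[0x04+8] := {0x44,0x6d,0x0f,0x4a,0x35,0xe7,0x76,0x81}
#2 dst[0x14+4] := {0x18,0x6e,0x58,0x27}
#3 dst[0x0a+3] := {0x27,0x44,0x6d}
#4 dst[0x0c+3] := {0x27,0x76,0x81}
query mem[0x15]=0x6e, mem[0x0c]=0x27, mem[0x06]=0x0f

MEM[0x15,0x0c,0x06] = 6e 27 0f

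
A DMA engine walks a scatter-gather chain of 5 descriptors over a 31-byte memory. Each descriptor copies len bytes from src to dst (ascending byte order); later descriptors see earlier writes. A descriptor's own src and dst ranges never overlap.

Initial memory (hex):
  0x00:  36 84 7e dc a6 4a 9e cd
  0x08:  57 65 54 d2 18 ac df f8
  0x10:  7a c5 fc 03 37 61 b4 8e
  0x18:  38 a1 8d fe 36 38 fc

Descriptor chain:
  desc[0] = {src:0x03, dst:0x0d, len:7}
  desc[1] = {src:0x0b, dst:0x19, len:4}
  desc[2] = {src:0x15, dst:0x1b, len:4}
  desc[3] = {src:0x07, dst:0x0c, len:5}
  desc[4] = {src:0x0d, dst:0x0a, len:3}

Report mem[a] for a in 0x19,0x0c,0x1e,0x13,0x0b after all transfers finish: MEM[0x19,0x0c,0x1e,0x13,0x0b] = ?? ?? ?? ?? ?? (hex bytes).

[0] 0x03->0x0d len=7 : dc a6 4a 9e cd 57 65
[1] 0x0b->0x19 len=4 : d2 18 dc a6
[2] 0x15->0x1b len=4 : 61 b4 8e 38
[3] 0x07->0x0c len=5 : cd 57 65 54 d2
[4] 0x0d->0x0a len=3 : 57 65 54
query mem[0x19]=0xd2, mem[0x0c]=0x54, mem[0x1e]=0x38, mem[0x13]=0x65, mem[0x0b]=0x65

MEM[0x19,0x0c,0x1e,0x13,0x0b] = d2 54 38 65 65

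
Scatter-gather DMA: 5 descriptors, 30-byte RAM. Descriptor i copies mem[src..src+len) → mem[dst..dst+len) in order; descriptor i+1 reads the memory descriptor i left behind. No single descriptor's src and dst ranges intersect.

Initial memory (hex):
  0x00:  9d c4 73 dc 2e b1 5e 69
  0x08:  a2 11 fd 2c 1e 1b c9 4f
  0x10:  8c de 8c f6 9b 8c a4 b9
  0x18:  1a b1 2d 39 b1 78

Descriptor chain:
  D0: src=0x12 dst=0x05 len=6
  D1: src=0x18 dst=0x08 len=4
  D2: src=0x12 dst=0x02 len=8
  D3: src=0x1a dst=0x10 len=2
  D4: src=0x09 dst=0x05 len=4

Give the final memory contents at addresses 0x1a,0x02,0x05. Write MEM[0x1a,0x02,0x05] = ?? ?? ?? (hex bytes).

#0 dst[0x05+6] := {0x8c,0xf6,0x9b,0x8c,0xa4,0xb9}
#1 dst[0x08+4] := {0x1a,0xb1,0x2d,0x39}
#2 dst[0x02+8] := {0x8c,0xf6,0x9b,0x8c,0xa4,0xb9,0x1a,0xb1}
#3 dst[0x10+2] := {0x2d,0x39}
#4 dst[0x05+4] := {0xb1,0x2d,0x39,0x1e}
query mem[0x1a]=0x2d, mem[0x02]=0x8c, mem[0x05]=0xb1

MEM[0x1a,0x02,0x05] = 2d 8c b1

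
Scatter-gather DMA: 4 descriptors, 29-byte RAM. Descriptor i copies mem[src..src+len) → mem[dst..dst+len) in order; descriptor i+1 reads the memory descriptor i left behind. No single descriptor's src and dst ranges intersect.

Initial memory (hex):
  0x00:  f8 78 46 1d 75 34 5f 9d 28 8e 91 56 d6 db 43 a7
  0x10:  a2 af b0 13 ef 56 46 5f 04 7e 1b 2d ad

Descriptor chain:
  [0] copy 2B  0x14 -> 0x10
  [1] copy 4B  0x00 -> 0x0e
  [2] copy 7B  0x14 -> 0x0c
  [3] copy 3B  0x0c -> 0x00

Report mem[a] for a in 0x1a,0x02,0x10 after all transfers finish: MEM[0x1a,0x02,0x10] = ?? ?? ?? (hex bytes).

[0] 0x14->0x10 len=2 : ef 56
[1] 0x00->0x0e len=4 : f8 78 46 1d
[2] 0x14->0x0c len=7 : ef 56 46 5f 04 7e 1b
[3] 0x0c->0x00 len=3 : ef 56 46
query mem[0x1a]=0x1b, mem[0x02]=0x46, mem[0x10]=0x04

MEM[0x1a,0x02,0x10] = 1b 46 04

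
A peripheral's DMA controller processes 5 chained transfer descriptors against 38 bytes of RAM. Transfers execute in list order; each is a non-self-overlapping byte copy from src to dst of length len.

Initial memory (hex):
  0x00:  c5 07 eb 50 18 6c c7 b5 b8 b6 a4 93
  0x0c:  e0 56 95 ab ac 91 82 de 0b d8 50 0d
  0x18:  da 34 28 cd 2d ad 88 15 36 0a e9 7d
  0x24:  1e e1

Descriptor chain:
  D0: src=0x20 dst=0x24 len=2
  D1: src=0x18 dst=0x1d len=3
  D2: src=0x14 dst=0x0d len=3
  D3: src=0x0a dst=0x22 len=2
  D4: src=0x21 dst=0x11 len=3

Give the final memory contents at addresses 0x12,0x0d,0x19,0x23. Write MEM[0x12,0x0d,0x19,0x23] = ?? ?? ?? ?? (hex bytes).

MEM[0x12,0x0d,0x19,0x23] = a4 0b 34 93

  after D0: wrote 2B at 0x24 = 360a
  after D1: wrote 3B at 0x1d = da3428
  after D2: wrote 3B at 0x0d = 0bd850
  after D3: wrote 2B at 0x22 = a493
  after D4: wrote 3B at 0x11 = 0aa493
query mem[0x12]=0xa4, mem[0x0d]=0x0b, mem[0x19]=0x34, mem[0x23]=0x93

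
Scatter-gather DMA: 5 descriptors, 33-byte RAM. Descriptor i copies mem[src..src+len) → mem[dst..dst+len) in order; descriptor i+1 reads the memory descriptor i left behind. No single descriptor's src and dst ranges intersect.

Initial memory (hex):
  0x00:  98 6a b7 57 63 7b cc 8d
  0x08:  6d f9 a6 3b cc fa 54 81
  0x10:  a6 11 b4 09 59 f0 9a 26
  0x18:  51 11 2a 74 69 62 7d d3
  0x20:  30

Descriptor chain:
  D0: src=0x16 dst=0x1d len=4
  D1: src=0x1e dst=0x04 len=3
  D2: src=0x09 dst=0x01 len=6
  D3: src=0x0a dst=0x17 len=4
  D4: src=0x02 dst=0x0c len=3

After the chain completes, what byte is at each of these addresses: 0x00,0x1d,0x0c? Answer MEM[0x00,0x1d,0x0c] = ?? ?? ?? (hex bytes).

#0 dst[0x1d+4] := {0x9a,0x26,0x51,0x11}
#1 dst[0x04+3] := {0x26,0x51,0x11}
#2 dst[0x01+6] := {0xf9,0xa6,0x3b,0xcc,0xfa,0x54}
#3 dst[0x17+4] := {0xa6,0x3b,0xcc,0xfa}
#4 dst[0x0c+3] := {0xa6,0x3b,0xcc}
query mem[0x00]=0x98, mem[0x1d]=0x9a, mem[0x0c]=0xa6

MEM[0x00,0x1d,0x0c] = 98 9a a6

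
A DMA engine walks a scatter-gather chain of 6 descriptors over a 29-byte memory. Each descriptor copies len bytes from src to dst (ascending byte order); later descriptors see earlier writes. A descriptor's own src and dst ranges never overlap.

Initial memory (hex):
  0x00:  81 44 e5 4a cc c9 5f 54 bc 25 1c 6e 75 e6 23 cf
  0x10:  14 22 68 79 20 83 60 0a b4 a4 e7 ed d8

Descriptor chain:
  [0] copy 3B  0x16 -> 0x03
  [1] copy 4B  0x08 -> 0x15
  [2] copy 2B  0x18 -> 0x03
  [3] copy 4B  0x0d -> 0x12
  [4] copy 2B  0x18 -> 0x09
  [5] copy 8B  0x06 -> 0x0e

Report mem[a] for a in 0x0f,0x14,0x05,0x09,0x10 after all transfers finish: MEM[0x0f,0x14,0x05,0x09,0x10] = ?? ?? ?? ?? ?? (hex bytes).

D0: mem[0x03..0x05] <- [60 0a b4]
D1: mem[0x15..0x18] <- [bc 25 1c 6e]
D2: mem[0x03..0x04] <- [6e a4]
D3: mem[0x12..0x15] <- [e6 23 cf 14]
D4: mem[0x09..0x0a] <- [6e a4]
D5: mem[0x0e..0x15] <- [5f 54 bc 6e a4 6e 75 e6]
query mem[0x0f]=0x54, mem[0x14]=0x75, mem[0x05]=0xb4, mem[0x09]=0x6e, mem[0x10]=0xbc

MEM[0x0f,0x14,0x05,0x09,0x10] = 54 75 b4 6e bc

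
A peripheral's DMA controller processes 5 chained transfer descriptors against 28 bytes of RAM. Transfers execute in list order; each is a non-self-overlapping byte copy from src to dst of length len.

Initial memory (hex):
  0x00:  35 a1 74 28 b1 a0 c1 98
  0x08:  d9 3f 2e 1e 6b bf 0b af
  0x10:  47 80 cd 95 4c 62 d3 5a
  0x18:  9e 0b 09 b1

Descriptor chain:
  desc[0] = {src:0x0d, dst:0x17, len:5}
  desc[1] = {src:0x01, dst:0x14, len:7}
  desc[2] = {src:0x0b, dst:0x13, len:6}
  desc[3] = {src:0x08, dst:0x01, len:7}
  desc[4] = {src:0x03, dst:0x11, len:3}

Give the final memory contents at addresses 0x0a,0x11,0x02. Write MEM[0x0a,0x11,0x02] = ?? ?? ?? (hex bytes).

  after D0: wrote 5B at 0x17 = bf0baf4780
  after D1: wrote 7B at 0x14 = a17428b1a0c198
  after D2: wrote 6B at 0x13 = 1e6bbf0baf47
  after D3: wrote 7B at 0x01 = d93f2e1e6bbf0b
  after D4: wrote 3B at 0x11 = 2e1e6b
query mem[0x0a]=0x2e, mem[0x11]=0x2e, mem[0x02]=0x3f

MEM[0x0a,0x11,0x02] = 2e 2e 3f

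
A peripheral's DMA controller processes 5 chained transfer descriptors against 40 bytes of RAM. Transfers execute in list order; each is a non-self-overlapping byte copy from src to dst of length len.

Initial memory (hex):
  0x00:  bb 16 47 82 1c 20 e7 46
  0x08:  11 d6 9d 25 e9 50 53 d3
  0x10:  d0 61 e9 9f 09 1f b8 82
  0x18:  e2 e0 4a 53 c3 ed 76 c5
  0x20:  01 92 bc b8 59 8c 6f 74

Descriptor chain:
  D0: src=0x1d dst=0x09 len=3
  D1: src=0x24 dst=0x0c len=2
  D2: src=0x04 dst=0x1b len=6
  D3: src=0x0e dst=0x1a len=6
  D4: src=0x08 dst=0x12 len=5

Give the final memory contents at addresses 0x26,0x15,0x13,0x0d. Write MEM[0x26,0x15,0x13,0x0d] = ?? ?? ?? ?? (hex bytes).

  after D0: wrote 3B at 0x09 = ed76c5
  after D1: wrote 2B at 0x0c = 598c
  after D2: wrote 6B at 0x1b = 1c20e74611ed
  after D3: wrote 6B at 0x1a = 53d3d061e99f
  after D4: wrote 5B at 0x12 = 11ed76c559
query mem[0x26]=0x6f, mem[0x15]=0xc5, mem[0x13]=0xed, mem[0x0d]=0x8c

MEM[0x26,0x15,0x13,0x0d] = 6f c5 ed 8c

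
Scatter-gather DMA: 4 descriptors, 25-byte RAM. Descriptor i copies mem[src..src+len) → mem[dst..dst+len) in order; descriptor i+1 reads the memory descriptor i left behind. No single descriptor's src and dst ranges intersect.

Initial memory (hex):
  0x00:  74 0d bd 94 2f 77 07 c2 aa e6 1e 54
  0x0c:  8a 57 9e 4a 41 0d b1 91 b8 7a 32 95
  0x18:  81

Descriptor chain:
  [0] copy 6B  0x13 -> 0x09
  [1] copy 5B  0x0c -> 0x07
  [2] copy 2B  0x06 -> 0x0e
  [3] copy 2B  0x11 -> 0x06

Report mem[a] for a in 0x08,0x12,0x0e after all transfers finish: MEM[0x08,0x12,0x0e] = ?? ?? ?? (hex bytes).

MEM[0x08,0x12,0x0e] = 95 b1 07

[0] 0x13->0x09 len=6 : 91 b8 7a 32 95 81
[1] 0x0c->0x07 len=5 : 32 95 81 4a 41
[2] 0x06->0x0e len=2 : 07 32
[3] 0x11->0x06 len=2 : 0d b1
query mem[0x08]=0x95, mem[0x12]=0xb1, mem[0x0e]=0x07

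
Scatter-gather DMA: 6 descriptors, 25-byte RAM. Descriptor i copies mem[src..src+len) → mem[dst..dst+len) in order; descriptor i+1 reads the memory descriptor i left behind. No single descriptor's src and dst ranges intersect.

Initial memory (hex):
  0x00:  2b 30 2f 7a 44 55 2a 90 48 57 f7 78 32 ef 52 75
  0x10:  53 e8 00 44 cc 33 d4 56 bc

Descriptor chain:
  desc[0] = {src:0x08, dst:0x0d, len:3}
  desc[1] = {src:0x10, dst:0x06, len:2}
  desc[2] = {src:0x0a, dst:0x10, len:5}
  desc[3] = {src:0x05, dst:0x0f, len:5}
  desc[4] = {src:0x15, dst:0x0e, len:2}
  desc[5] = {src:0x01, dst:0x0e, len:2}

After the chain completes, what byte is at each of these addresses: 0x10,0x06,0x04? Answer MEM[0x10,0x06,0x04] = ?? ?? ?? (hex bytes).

#0 dst[0x0d+3] := {0x48,0x57,0xf7}
#1 dst[0x06+2] := {0x53,0xe8}
#2 dst[0x10+5] := {0xf7,0x78,0x32,0x48,0x57}
#3 dst[0x0f+5] := {0x55,0x53,0xe8,0x48,0x57}
#4 dst[0x0e+2] := {0x33,0xd4}
#5 dst[0x0e+2] := {0x30,0x2f}
query mem[0x10]=0x53, mem[0x06]=0x53, mem[0x04]=0x44

MEM[0x10,0x06,0x04] = 53 53 44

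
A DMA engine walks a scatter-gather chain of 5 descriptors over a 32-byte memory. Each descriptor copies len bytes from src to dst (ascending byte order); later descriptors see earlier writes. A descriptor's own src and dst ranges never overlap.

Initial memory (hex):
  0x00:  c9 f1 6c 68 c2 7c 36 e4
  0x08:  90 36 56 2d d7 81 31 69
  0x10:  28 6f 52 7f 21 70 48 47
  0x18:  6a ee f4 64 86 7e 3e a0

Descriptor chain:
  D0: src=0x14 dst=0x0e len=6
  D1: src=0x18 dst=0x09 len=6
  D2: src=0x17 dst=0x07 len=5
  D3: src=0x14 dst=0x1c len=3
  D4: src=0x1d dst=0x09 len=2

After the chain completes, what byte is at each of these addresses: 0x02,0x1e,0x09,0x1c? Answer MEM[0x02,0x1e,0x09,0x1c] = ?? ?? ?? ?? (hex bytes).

#0 dst[0x0e+6] := {0x21,0x70,0x48,0x47,0x6a,0xee}
#1 dst[0x09+6] := {0x6a,0xee,0xf4,0x64,0x86,0x7e}
#2 dst[0x07+5] := {0x47,0x6a,0xee,0xf4,0x64}
#3 dst[0x1c+3] := {0x21,0x70,0x48}
#4 dst[0x09+2] := {0x70,0x48}
query mem[0x02]=0x6c, mem[0x1e]=0x48, mem[0x09]=0x70, mem[0x1c]=0x21

MEM[0x02,0x1e,0x09,0x1c] = 6c 48 70 21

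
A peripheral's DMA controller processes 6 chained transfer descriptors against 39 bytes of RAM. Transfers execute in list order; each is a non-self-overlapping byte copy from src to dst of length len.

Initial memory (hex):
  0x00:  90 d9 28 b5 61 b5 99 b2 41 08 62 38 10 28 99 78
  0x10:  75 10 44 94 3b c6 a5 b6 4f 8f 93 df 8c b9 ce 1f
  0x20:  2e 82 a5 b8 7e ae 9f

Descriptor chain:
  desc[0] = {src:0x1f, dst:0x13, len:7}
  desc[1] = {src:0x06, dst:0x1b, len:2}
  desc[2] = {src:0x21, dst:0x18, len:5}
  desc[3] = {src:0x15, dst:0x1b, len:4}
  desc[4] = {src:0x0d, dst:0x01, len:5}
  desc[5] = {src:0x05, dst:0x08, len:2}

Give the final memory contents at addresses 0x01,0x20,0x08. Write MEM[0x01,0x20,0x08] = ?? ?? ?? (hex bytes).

#0 dst[0x13+7] := {0x1f,0x2e,0x82,0xa5,0xb8,0x7e,0xae}
#1 dst[0x1b+2] := {0x99,0xb2}
#2 dst[0x18+5] := {0x82,0xa5,0xb8,0x7e,0xae}
#3 dst[0x1b+4] := {0x82,0xa5,0xb8,0x82}
#4 dst[0x01+5] := {0x28,0x99,0x78,0x75,0x10}
#5 dst[0x08+2] := {0x10,0x99}
query mem[0x01]=0x28, mem[0x20]=0x2e, mem[0x08]=0x10

MEM[0x01,0x20,0x08] = 28 2e 10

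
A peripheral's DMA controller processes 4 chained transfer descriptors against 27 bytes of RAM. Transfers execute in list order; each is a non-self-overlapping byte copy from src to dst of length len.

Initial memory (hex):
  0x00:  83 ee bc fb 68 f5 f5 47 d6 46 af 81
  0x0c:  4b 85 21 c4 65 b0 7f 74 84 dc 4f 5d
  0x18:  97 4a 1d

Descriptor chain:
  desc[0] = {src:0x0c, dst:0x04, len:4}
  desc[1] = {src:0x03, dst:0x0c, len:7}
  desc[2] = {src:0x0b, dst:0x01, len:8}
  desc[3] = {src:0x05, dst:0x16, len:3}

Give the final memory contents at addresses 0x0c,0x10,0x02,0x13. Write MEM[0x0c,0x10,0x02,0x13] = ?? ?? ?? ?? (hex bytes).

MEM[0x0c,0x10,0x02,0x13] = fb c4 fb 74

#0 dst[0x04+4] := {0x4b,0x85,0x21,0xc4}
#1 dst[0x0c+7] := {0xfb,0x4b,0x85,0x21,0xc4,0xd6,0x46}
#2 dst[0x01+8] := {0x81,0xfb,0x4b,0x85,0x21,0xc4,0xd6,0x46}
#3 dst[0x16+3] := {0x21,0xc4,0xd6}
query mem[0x0c]=0xfb, mem[0x10]=0xc4, mem[0x02]=0xfb, mem[0x13]=0x74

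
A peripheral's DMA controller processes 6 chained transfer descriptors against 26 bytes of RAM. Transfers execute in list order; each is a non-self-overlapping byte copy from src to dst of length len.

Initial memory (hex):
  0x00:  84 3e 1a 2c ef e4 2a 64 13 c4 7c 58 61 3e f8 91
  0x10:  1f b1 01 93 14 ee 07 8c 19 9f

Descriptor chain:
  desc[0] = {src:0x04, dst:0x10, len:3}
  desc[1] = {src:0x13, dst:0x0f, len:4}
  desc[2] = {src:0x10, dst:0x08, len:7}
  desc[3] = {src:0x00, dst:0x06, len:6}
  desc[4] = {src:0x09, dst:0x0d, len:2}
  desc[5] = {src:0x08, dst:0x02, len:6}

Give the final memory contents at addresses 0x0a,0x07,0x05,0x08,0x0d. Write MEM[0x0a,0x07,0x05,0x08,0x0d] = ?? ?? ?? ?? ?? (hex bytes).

MEM[0x0a,0x07,0x05,0x08,0x0d] = ef 2c e4 1a 2c

[0] 0x04->0x10 len=3 : ef e4 2a
[1] 0x13->0x0f len=4 : 93 14 ee 07
[2] 0x10->0x08 len=7 : 14 ee 07 93 14 ee 07
[3] 0x00->0x06 len=6 : 84 3e 1a 2c ef e4
[4] 0x09->0x0d len=2 : 2c ef
[5] 0x08->0x02 len=6 : 1a 2c ef e4 14 2c
query mem[0x0a]=0xef, mem[0x07]=0x2c, mem[0x05]=0xe4, mem[0x08]=0x1a, mem[0x0d]=0x2c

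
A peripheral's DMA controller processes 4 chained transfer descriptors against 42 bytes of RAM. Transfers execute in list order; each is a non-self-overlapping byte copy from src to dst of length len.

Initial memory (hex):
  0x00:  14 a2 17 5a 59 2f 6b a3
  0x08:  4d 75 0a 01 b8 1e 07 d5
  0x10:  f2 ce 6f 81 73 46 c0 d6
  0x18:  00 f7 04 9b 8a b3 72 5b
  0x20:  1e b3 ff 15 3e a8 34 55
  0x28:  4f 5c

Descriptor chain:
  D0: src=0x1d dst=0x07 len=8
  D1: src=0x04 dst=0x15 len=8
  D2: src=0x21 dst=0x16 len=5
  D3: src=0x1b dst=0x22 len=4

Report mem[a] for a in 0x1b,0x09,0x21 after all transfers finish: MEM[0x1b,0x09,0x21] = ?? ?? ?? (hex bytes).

MEM[0x1b,0x09,0x21] = 1e 5b b3

[0] 0x1d->0x07 len=8 : b3 72 5b 1e b3 ff 15 3e
[1] 0x04->0x15 len=8 : 59 2f 6b b3 72 5b 1e b3
[2] 0x21->0x16 len=5 : b3 ff 15 3e a8
[3] 0x1b->0x22 len=4 : 1e b3 b3 72
query mem[0x1b]=0x1e, mem[0x09]=0x5b, mem[0x21]=0xb3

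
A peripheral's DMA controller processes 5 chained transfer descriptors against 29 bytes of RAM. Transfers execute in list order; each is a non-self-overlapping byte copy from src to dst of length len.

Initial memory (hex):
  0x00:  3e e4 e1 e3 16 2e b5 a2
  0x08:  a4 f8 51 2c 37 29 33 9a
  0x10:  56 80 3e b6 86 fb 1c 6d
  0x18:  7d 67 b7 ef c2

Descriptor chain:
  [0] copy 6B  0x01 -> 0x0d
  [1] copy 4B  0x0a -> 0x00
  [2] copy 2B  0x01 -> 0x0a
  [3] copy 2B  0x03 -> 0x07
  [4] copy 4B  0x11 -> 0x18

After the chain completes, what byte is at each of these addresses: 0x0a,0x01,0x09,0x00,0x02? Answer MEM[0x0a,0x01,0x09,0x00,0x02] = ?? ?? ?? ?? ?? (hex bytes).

#0 dst[0x0d+6] := {0xe4,0xe1,0xe3,0x16,0x2e,0xb5}
#1 dst[0x00+4] := {0x51,0x2c,0x37,0xe4}
#2 dst[0x0a+2] := {0x2c,0x37}
#3 dst[0x07+2] := {0xe4,0x16}
#4 dst[0x18+4] := {0x2e,0xb5,0xb6,0x86}
query mem[0x0a]=0x2c, mem[0x01]=0x2c, mem[0x09]=0xf8, mem[0x00]=0x51, mem[0x02]=0x37

MEM[0x0a,0x01,0x09,0x00,0x02] = 2c 2c f8 51 37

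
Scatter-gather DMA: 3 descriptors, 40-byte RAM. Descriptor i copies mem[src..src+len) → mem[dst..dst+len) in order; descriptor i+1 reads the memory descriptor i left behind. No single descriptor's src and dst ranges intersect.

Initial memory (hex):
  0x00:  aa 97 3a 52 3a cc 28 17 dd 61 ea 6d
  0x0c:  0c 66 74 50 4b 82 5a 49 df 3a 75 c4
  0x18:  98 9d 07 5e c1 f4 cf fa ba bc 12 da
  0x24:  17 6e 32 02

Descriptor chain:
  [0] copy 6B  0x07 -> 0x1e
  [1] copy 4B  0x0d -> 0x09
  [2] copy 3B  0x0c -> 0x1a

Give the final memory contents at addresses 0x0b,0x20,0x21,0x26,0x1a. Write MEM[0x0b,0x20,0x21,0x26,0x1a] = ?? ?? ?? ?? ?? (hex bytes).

[0] 0x07->0x1e len=6 : 17 dd 61 ea 6d 0c
[1] 0x0d->0x09 len=4 : 66 74 50 4b
[2] 0x0c->0x1a len=3 : 4b 66 74
query mem[0x0b]=0x50, mem[0x20]=0x61, mem[0x21]=0xea, mem[0x26]=0x32, mem[0x1a]=0x4b

MEM[0x0b,0x20,0x21,0x26,0x1a] = 50 61 ea 32 4b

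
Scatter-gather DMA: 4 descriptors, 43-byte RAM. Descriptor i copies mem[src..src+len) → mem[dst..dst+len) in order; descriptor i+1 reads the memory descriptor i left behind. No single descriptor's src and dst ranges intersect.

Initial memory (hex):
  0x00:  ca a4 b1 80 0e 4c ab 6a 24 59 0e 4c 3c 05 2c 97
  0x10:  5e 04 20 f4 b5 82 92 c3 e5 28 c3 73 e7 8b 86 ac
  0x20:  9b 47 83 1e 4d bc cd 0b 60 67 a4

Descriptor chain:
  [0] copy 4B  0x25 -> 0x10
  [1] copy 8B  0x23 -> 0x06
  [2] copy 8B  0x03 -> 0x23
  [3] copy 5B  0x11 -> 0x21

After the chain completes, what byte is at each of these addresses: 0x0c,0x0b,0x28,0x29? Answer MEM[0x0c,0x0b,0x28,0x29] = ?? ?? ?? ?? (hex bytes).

MEM[0x0c,0x0b,0x28,0x29] = 67 60 bc cd

  after D0: wrote 4B at 0x10 = bccd0b60
  after D1: wrote 8B at 0x06 = 1e4dbccd0b6067a4
  after D2: wrote 8B at 0x23 = 800e4c1e4dbccd0b
  after D3: wrote 5B at 0x21 = cd0b60b582
query mem[0x0c]=0x67, mem[0x0b]=0x60, mem[0x28]=0xbc, mem[0x29]=0xcd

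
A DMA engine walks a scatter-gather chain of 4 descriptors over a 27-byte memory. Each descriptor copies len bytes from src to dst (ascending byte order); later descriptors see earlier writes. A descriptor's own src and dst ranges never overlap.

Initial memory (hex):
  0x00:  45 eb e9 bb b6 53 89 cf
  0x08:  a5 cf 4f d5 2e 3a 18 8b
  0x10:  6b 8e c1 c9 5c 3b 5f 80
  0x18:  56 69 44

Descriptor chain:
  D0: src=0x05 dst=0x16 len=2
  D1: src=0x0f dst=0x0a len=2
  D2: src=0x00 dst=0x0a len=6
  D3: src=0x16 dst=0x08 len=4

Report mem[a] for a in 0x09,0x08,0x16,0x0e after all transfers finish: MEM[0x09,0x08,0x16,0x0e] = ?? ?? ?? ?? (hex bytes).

[0] 0x05->0x16 len=2 : 53 89
[1] 0x0f->0x0a len=2 : 8b 6b
[2] 0x00->0x0a len=6 : 45 eb e9 bb b6 53
[3] 0x16->0x08 len=4 : 53 89 56 69
query mem[0x09]=0x89, mem[0x08]=0x53, mem[0x16]=0x53, mem[0x0e]=0xb6

MEM[0x09,0x08,0x16,0x0e] = 89 53 53 b6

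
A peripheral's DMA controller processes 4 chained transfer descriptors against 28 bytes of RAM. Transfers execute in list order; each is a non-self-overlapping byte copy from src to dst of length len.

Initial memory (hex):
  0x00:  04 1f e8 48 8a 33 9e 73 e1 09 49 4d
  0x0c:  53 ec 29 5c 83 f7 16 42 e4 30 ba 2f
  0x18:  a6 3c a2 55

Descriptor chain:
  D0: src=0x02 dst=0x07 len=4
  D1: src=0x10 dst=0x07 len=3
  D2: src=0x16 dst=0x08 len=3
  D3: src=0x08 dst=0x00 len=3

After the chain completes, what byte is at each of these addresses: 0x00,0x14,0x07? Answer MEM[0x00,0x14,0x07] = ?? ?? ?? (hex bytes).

MEM[0x00,0x14,0x07] = ba e4 83

#0 dst[0x07+4] := {0xe8,0x48,0x8a,0x33}
#1 dst[0x07+3] := {0x83,0xf7,0x16}
#2 dst[0x08+3] := {0xba,0x2f,0xa6}
#3 dst[0x00+3] := {0xba,0x2f,0xa6}
query mem[0x00]=0xba, mem[0x14]=0xe4, mem[0x07]=0x83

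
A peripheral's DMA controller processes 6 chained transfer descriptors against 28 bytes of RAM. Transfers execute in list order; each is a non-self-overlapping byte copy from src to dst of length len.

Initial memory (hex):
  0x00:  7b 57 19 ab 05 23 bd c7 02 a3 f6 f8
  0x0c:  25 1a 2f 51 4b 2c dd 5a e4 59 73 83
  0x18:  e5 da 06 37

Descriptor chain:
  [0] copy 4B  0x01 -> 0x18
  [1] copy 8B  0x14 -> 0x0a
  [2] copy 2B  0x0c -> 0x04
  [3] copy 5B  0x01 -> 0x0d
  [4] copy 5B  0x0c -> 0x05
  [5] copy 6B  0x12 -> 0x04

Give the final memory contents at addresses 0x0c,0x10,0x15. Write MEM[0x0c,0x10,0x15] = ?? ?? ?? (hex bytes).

#0 dst[0x18+4] := {0x57,0x19,0xab,0x05}
#1 dst[0x0a+8] := {0xe4,0x59,0x73,0x83,0x57,0x19,0xab,0x05}
#2 dst[0x04+2] := {0x73,0x83}
#3 dst[0x0d+5] := {0x57,0x19,0xab,0x73,0x83}
#4 dst[0x05+5] := {0x73,0x57,0x19,0xab,0x73}
#5 dst[0x04+6] := {0xdd,0x5a,0xe4,0x59,0x73,0x83}
query mem[0x0c]=0x73, mem[0x10]=0x73, mem[0x15]=0x59

MEM[0x0c,0x10,0x15] = 73 73 59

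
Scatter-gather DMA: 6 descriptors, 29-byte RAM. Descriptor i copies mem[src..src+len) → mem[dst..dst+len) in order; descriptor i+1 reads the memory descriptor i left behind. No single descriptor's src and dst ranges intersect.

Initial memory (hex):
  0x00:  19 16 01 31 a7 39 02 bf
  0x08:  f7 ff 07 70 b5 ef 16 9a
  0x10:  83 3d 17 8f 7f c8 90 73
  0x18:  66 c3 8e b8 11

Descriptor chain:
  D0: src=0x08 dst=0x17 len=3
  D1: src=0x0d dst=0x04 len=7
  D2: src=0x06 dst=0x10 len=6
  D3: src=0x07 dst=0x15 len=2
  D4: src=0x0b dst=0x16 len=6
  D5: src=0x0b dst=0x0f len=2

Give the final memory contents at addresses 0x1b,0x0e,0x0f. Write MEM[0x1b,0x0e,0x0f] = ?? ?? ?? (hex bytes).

#0 dst[0x17+3] := {0xf7,0xff,0x07}
#1 dst[0x04+7] := {0xef,0x16,0x9a,0x83,0x3d,0x17,0x8f}
#2 dst[0x10+6] := {0x9a,0x83,0x3d,0x17,0x8f,0x70}
#3 dst[0x15+2] := {0x83,0x3d}
#4 dst[0x16+6] := {0x70,0xb5,0xef,0x16,0x9a,0x9a}
#5 dst[0x0f+2] := {0x70,0xb5}
query mem[0x1b]=0x9a, mem[0x0e]=0x16, mem[0x0f]=0x70

MEM[0x1b,0x0e,0x0f] = 9a 16 70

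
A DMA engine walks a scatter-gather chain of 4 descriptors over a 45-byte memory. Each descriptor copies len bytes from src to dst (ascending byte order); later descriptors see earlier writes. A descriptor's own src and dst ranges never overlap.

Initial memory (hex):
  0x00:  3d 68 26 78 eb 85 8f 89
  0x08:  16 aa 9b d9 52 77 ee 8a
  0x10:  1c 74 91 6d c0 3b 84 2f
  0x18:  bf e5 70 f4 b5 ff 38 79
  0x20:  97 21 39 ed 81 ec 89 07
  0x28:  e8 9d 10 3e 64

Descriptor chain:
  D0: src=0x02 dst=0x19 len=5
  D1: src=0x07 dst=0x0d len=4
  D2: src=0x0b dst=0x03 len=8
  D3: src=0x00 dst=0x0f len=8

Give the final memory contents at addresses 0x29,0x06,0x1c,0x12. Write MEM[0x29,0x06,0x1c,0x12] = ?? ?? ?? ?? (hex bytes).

MEM[0x29,0x06,0x1c,0x12] = 9d 16 85 d9

D0: mem[0x19..0x1d] <- [26 78 eb 85 8f]
D1: mem[0x0d..0x10] <- [89 16 aa 9b]
D2: mem[0x03..0x0a] <- [d9 52 89 16 aa 9b 74 91]
D3: mem[0x0f..0x16] <- [3d 68 26 d9 52 89 16 aa]
query mem[0x29]=0x9d, mem[0x06]=0x16, mem[0x1c]=0x85, mem[0x12]=0xd9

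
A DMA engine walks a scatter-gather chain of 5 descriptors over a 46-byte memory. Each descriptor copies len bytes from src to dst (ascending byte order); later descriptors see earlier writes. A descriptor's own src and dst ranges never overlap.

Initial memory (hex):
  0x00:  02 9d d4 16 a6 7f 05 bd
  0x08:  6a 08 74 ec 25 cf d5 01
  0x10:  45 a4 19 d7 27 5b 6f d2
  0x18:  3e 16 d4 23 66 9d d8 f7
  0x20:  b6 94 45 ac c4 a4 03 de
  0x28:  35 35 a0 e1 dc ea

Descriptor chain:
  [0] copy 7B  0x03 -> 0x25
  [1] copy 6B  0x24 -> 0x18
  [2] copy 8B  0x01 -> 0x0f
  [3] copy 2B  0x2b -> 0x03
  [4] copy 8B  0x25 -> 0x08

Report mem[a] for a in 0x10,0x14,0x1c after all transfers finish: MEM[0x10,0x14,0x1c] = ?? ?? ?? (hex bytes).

MEM[0x10,0x14,0x1c] = d4 05 05

#0 dst[0x25+7] := {0x16,0xa6,0x7f,0x05,0xbd,0x6a,0x08}
#1 dst[0x18+6] := {0xc4,0x16,0xa6,0x7f,0x05,0xbd}
#2 dst[0x0f+8] := {0x9d,0xd4,0x16,0xa6,0x7f,0x05,0xbd,0x6a}
#3 dst[0x03+2] := {0x08,0xdc}
#4 dst[0x08+8] := {0x16,0xa6,0x7f,0x05,0xbd,0x6a,0x08,0xdc}
query mem[0x10]=0xd4, mem[0x14]=0x05, mem[0x1c]=0x05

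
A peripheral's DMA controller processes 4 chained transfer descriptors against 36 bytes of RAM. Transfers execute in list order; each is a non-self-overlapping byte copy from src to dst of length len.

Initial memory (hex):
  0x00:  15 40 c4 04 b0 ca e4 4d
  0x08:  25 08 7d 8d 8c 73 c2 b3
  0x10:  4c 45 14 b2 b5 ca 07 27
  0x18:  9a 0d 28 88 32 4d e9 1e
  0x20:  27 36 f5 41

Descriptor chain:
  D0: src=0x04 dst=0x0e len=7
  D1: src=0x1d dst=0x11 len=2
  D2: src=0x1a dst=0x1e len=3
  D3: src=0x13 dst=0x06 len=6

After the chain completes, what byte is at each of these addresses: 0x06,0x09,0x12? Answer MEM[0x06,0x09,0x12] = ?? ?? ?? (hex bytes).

MEM[0x06,0x09,0x12] = 08 07 e9

[0] 0x04->0x0e len=7 : b0 ca e4 4d 25 08 7d
[1] 0x1d->0x11 len=2 : 4d e9
[2] 0x1a->0x1e len=3 : 28 88 32
[3] 0x13->0x06 len=6 : 08 7d ca 07 27 9a
query mem[0x06]=0x08, mem[0x09]=0x07, mem[0x12]=0xe9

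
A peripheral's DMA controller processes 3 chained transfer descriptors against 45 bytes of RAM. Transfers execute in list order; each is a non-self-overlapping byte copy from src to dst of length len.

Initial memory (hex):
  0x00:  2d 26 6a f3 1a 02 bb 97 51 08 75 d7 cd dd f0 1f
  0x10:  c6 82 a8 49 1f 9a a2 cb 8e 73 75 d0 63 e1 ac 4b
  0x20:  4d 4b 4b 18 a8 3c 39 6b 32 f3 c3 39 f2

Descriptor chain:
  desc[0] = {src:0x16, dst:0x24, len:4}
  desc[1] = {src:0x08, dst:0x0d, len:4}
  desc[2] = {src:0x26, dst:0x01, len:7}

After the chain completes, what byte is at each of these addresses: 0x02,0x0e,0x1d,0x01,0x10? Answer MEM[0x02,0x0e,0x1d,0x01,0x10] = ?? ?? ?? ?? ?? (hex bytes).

#0 dst[0x24+4] := {0xa2,0xcb,0x8e,0x73}
#1 dst[0x0d+4] := {0x51,0x08,0x75,0xd7}
#2 dst[0x01+7] := {0x8e,0x73,0x32,0xf3,0xc3,0x39,0xf2}
query mem[0x02]=0x73, mem[0x0e]=0x08, mem[0x1d]=0xe1, mem[0x01]=0x8e, mem[0x10]=0xd7

MEM[0x02,0x0e,0x1d,0x01,0x10] = 73 08 e1 8e d7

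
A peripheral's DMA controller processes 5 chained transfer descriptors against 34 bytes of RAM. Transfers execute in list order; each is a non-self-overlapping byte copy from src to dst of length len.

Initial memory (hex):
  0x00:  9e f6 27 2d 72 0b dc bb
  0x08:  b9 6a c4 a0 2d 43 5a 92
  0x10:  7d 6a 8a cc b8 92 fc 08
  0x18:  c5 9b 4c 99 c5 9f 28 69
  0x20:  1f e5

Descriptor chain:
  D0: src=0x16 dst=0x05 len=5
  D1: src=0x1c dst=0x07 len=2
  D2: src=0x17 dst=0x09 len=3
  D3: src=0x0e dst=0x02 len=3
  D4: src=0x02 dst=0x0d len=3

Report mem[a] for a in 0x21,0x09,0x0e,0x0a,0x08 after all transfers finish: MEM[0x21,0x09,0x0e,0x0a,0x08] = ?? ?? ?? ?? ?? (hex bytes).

#0 dst[0x05+5] := {0xfc,0x08,0xc5,0x9b,0x4c}
#1 dst[0x07+2] := {0xc5,0x9f}
#2 dst[0x09+3] := {0x08,0xc5,0x9b}
#3 dst[0x02+3] := {0x5a,0x92,0x7d}
#4 dst[0x0d+3] := {0x5a,0x92,0x7d}
query mem[0x21]=0xe5, mem[0x09]=0x08, mem[0x0e]=0x92, mem[0x0a]=0xc5, mem[0x08]=0x9f

MEM[0x21,0x09,0x0e,0x0a,0x08] = e5 08 92 c5 9f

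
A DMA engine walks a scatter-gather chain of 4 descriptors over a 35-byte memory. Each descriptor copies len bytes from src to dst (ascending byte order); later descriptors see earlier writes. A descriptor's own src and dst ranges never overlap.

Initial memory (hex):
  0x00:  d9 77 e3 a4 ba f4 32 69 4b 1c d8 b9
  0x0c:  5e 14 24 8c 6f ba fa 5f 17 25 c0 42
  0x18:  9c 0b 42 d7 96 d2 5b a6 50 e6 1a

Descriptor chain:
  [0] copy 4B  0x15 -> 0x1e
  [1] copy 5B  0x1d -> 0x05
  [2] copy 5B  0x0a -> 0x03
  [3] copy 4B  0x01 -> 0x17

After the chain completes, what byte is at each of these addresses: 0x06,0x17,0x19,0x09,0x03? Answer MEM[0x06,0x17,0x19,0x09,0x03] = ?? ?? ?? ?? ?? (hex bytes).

MEM[0x06,0x17,0x19,0x09,0x03] = 14 77 d8 9c d8

  after D0: wrote 4B at 0x1e = 25c0429c
  after D1: wrote 5B at 0x05 = d225c0429c
  after D2: wrote 5B at 0x03 = d8b95e1424
  after D3: wrote 4B at 0x17 = 77e3d8b9
query mem[0x06]=0x14, mem[0x17]=0x77, mem[0x19]=0xd8, mem[0x09]=0x9c, mem[0x03]=0xd8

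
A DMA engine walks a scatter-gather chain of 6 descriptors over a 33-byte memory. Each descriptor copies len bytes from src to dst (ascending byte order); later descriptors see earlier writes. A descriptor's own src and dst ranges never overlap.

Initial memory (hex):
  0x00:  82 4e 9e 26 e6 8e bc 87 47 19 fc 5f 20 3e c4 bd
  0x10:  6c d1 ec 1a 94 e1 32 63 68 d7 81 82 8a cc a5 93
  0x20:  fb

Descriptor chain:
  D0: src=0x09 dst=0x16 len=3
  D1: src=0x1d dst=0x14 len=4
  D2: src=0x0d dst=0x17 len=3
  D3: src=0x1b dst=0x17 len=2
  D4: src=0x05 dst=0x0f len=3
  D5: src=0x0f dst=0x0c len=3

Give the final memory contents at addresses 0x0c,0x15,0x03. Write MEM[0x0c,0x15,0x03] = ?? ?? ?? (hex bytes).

  after D0: wrote 3B at 0x16 = 19fc5f
  after D1: wrote 4B at 0x14 = cca593fb
  after D2: wrote 3B at 0x17 = 3ec4bd
  after D3: wrote 2B at 0x17 = 828a
  after D4: wrote 3B at 0x0f = 8ebc87
  after D5: wrote 3B at 0x0c = 8ebc87
query mem[0x0c]=0x8e, mem[0x15]=0xa5, mem[0x03]=0x26

MEM[0x0c,0x15,0x03] = 8e a5 26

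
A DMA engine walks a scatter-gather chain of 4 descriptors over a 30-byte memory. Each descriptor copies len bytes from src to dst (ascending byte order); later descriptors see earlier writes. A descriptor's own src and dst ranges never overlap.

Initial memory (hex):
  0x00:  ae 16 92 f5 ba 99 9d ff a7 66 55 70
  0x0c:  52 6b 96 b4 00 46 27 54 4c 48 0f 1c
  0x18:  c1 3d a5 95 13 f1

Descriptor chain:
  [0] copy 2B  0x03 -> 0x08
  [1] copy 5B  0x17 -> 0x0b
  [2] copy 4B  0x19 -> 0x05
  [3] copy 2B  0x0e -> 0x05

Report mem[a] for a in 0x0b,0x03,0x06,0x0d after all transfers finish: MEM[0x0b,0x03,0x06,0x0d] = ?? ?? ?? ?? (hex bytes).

[0] 0x03->0x08 len=2 : f5 ba
[1] 0x17->0x0b len=5 : 1c c1 3d a5 95
[2] 0x19->0x05 len=4 : 3d a5 95 13
[3] 0x0e->0x05 len=2 : a5 95
query mem[0x0b]=0x1c, mem[0x03]=0xf5, mem[0x06]=0x95, mem[0x0d]=0x3d

MEM[0x0b,0x03,0x06,0x0d] = 1c f5 95 3d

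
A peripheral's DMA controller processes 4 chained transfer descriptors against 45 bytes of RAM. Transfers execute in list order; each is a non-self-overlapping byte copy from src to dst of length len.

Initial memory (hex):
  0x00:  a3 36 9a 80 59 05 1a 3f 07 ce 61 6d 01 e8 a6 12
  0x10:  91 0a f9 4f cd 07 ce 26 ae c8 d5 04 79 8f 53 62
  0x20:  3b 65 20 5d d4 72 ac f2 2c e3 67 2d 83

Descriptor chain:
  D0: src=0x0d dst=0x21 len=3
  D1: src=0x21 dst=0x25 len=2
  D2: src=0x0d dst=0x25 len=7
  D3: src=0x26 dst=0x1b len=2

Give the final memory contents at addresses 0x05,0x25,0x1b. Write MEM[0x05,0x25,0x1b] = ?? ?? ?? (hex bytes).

MEM[0x05,0x25,0x1b] = 05 e8 a6

#0 dst[0x21+3] := {0xe8,0xa6,0x12}
#1 dst[0x25+2] := {0xe8,0xa6}
#2 dst[0x25+7] := {0xe8,0xa6,0x12,0x91,0x0a,0xf9,0x4f}
#3 dst[0x1b+2] := {0xa6,0x12}
query mem[0x05]=0x05, mem[0x25]=0xe8, mem[0x1b]=0xa6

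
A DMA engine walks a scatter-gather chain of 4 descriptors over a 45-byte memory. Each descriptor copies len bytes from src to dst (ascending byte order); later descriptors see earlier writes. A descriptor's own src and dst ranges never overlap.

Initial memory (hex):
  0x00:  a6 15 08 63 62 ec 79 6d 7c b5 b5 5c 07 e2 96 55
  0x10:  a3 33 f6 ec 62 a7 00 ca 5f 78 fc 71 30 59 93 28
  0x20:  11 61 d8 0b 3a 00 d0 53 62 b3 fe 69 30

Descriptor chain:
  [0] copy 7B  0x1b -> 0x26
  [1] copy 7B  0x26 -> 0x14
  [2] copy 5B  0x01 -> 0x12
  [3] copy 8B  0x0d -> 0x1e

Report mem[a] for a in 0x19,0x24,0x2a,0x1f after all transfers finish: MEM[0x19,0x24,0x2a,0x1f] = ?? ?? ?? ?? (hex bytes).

[0] 0x1b->0x26 len=7 : 71 30 59 93 28 11 61
[1] 0x26->0x14 len=7 : 71 30 59 93 28 11 61
[2] 0x01->0x12 len=5 : 15 08 63 62 ec
[3] 0x0d->0x1e len=8 : e2 96 55 a3 33 15 08 63
query mem[0x19]=0x11, mem[0x24]=0x08, mem[0x2a]=0x28, mem[0x1f]=0x96

MEM[0x19,0x24,0x2a,0x1f] = 11 08 28 96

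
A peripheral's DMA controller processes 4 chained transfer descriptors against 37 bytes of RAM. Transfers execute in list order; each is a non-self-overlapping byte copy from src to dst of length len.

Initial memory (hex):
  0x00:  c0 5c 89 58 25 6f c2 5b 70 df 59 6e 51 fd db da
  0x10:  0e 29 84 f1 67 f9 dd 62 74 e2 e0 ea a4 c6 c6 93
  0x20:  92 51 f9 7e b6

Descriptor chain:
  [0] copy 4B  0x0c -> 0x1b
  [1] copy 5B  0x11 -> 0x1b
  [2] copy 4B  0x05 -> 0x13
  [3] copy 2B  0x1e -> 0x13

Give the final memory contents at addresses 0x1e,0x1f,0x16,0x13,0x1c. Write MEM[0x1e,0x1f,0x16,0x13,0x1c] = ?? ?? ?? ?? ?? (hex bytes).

D0: mem[0x1b..0x1e] <- [51 fd db da]
D1: mem[0x1b..0x1f] <- [29 84 f1 67 f9]
D2: mem[0x13..0x16] <- [6f c2 5b 70]
D3: mem[0x13..0x14] <- [67 f9]
query mem[0x1e]=0x67, mem[0x1f]=0xf9, mem[0x16]=0x70, mem[0x13]=0x67, mem[0x1c]=0x84

MEM[0x1e,0x1f,0x16,0x13,0x1c] = 67 f9 70 67 84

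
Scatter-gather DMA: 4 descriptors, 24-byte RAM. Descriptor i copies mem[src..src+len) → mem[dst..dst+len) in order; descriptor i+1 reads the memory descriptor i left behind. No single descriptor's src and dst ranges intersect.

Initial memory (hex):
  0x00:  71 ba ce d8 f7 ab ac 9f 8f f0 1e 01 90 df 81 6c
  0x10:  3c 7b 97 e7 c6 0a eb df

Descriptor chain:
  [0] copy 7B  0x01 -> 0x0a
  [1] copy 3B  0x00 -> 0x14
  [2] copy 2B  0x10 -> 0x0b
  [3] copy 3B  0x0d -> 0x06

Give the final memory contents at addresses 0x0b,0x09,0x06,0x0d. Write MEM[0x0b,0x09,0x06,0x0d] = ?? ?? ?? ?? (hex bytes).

[0] 0x01->0x0a len=7 : ba ce d8 f7 ab ac 9f
[1] 0x00->0x14 len=3 : 71 ba ce
[2] 0x10->0x0b len=2 : 9f 7b
[3] 0x0d->0x06 len=3 : f7 ab ac
query mem[0x0b]=0x9f, mem[0x09]=0xf0, mem[0x06]=0xf7, mem[0x0d]=0xf7

MEM[0x0b,0x09,0x06,0x0d] = 9f f0 f7 f7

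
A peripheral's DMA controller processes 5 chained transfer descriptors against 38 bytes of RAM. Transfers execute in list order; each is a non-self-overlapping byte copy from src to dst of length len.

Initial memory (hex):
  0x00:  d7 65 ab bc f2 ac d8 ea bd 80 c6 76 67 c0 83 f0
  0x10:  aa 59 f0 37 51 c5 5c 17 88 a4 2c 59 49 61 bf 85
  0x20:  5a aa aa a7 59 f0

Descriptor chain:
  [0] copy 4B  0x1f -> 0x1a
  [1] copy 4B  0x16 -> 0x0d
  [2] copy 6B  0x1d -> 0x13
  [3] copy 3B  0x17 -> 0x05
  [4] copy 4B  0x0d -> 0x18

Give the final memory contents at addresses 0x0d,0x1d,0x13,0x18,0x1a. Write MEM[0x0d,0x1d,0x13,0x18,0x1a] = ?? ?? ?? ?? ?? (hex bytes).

  after D0: wrote 4B at 0x1a = 855aaaaa
  after D1: wrote 4B at 0x0d = 5c1788a4
  after D2: wrote 6B at 0x13 = aabf855aaaaa
  after D3: wrote 3B at 0x05 = aaaaa4
  after D4: wrote 4B at 0x18 = 5c1788a4
query mem[0x0d]=0x5c, mem[0x1d]=0xaa, mem[0x13]=0xaa, mem[0x18]=0x5c, mem[0x1a]=0x88

MEM[0x0d,0x1d,0x13,0x18,0x1a] = 5c aa aa 5c 88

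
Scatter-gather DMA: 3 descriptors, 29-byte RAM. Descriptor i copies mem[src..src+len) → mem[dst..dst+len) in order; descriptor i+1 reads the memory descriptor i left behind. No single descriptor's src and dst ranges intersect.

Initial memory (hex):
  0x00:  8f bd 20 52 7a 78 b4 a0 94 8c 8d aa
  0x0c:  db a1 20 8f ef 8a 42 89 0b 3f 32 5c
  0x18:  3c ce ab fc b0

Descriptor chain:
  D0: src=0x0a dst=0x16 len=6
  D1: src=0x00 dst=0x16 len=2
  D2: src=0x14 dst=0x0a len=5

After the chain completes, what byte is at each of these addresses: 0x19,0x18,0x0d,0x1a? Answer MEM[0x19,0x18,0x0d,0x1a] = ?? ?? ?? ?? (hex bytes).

  after D0: wrote 6B at 0x16 = 8daadba1208f
  after D1: wrote 2B at 0x16 = 8fbd
  after D2: wrote 5B at 0x0a = 0b3f8fbddb
query mem[0x19]=0xa1, mem[0x18]=0xdb, mem[0x0d]=0xbd, mem[0x1a]=0x20

MEM[0x19,0x18,0x0d,0x1a] = a1 db bd 20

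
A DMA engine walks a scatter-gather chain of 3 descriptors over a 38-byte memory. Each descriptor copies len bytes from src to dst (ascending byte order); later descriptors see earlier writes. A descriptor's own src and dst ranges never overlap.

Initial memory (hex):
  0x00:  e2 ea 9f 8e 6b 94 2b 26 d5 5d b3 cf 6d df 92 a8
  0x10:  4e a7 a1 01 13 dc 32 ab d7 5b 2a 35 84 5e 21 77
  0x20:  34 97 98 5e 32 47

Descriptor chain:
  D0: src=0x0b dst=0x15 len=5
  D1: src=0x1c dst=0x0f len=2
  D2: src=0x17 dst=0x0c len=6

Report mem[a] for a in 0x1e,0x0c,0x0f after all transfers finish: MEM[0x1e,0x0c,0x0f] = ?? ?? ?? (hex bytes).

MEM[0x1e,0x0c,0x0f] = 21 df 2a

  after D0: wrote 5B at 0x15 = cf6ddf92a8
  after D1: wrote 2B at 0x0f = 845e
  after D2: wrote 6B at 0x0c = df92a82a3584
query mem[0x1e]=0x21, mem[0x0c]=0xdf, mem[0x0f]=0x2a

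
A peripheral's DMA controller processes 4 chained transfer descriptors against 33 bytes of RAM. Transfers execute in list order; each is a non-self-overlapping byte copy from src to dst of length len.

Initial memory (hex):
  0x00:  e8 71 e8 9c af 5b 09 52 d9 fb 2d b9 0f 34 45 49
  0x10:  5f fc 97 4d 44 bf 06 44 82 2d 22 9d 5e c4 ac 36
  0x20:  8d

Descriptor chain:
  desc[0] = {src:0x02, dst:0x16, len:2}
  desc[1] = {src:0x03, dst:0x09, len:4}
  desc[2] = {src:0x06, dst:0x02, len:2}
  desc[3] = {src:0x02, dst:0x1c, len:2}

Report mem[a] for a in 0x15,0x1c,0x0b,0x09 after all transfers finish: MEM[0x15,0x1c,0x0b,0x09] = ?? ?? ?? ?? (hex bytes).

MEM[0x15,0x1c,0x0b,0x09] = bf 09 5b 9c

#0 dst[0x16+2] := {0xe8,0x9c}
#1 dst[0x09+4] := {0x9c,0xaf,0x5b,0x09}
#2 dst[0x02+2] := {0x09,0x52}
#3 dst[0x1c+2] := {0x09,0x52}
query mem[0x15]=0xbf, mem[0x1c]=0x09, mem[0x0b]=0x5b, mem[0x09]=0x9c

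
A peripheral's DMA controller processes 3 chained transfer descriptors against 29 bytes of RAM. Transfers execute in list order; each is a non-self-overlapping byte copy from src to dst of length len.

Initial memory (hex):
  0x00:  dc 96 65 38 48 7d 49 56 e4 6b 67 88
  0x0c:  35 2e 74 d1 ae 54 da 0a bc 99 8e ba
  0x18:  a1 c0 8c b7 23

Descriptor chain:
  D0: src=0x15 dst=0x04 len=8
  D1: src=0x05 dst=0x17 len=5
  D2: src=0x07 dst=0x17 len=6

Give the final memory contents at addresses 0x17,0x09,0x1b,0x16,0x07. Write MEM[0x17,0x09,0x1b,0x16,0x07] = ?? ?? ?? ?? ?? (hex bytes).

MEM[0x17,0x09,0x1b,0x16,0x07] = a1 8c 23 8e a1

  after D0: wrote 8B at 0x04 = 998ebaa1c08cb723
  after D1: wrote 5B at 0x17 = 8ebaa1c08c
  after D2: wrote 6B at 0x17 = a1c08cb72335
query mem[0x17]=0xa1, mem[0x09]=0x8c, mem[0x1b]=0x23, mem[0x16]=0x8e, mem[0x07]=0xa1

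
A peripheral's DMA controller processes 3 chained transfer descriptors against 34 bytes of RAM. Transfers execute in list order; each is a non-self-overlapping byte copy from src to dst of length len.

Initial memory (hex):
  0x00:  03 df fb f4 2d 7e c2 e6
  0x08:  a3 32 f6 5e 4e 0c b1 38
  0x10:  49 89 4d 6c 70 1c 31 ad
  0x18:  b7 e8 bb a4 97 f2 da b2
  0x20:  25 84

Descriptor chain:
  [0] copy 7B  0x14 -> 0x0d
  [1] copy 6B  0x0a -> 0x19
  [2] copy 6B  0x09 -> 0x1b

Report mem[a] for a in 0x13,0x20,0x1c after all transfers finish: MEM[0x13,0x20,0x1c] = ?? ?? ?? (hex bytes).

MEM[0x13,0x20,0x1c] = bb 1c f6

[0] 0x14->0x0d len=7 : 70 1c 31 ad b7 e8 bb
[1] 0x0a->0x19 len=6 : f6 5e 4e 70 1c 31
[2] 0x09->0x1b len=6 : 32 f6 5e 4e 70 1c
query mem[0x13]=0xbb, mem[0x20]=0x1c, mem[0x1c]=0xf6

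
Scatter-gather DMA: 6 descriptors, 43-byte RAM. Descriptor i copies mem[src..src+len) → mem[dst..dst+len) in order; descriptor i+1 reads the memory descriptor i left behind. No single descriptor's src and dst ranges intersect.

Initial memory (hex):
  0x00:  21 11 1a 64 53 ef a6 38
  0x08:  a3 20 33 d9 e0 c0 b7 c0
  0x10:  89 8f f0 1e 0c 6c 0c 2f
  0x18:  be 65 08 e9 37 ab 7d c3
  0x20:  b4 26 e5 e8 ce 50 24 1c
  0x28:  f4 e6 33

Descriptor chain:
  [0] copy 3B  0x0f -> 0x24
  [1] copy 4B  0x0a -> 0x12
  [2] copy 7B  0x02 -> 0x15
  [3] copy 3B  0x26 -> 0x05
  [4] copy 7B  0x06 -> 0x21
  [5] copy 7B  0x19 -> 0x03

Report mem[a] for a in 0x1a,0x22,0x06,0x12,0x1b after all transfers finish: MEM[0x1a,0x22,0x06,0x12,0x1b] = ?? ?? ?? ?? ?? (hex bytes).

MEM[0x1a,0x22,0x06,0x12,0x1b] = 38 f4 37 33 a3

  after D0: wrote 3B at 0x24 = c0898f
  after D1: wrote 4B at 0x12 = 33d9e0c0
  after D2: wrote 7B at 0x15 = 1a6453efa638a3
  after D3: wrote 3B at 0x05 = 8f1cf4
  after D4: wrote 7B at 0x21 = 1cf4a32033d9e0
  after D5: wrote 7B at 0x03 = a638a337ab7dc3
query mem[0x1a]=0x38, mem[0x22]=0xf4, mem[0x06]=0x37, mem[0x12]=0x33, mem[0x1b]=0xa3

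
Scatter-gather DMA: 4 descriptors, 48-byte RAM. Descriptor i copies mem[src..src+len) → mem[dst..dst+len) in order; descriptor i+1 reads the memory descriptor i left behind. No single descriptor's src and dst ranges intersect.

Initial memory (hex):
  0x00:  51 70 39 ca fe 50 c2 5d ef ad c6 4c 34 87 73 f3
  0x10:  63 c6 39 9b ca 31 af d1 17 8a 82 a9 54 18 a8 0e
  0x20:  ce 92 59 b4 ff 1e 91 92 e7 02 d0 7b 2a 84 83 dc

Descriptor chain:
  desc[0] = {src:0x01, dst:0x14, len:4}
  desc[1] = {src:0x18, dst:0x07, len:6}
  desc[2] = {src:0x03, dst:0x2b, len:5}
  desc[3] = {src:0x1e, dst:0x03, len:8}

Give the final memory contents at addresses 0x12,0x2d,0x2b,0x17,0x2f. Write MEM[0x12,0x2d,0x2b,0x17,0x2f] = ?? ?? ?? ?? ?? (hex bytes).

[0] 0x01->0x14 len=4 : 70 39 ca fe
[1] 0x18->0x07 len=6 : 17 8a 82 a9 54 18
[2] 0x03->0x2b len=5 : ca fe 50 c2 17
[3] 0x1e->0x03 len=8 : a8 0e ce 92 59 b4 ff 1e
query mem[0x12]=0x39, mem[0x2d]=0x50, mem[0x2b]=0xca, mem[0x17]=0xfe, mem[0x2f]=0x17

MEM[0x12,0x2d,0x2b,0x17,0x2f] = 39 50 ca fe 17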